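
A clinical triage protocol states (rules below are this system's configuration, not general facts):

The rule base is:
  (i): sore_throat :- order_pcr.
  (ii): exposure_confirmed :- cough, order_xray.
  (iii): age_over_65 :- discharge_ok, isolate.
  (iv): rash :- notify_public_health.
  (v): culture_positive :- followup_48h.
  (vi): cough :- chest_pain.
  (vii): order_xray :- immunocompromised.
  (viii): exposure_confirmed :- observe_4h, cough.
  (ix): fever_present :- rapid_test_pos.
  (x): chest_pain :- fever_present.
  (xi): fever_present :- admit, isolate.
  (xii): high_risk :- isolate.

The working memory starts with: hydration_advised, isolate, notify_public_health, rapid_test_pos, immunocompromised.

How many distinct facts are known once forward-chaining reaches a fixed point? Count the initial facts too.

12

[1] (iv) [rash :- notify_public_health.]; (vii) [order_xray :- immunocompromised.]; (ix) [fever_present :- rapid_test_pos.]; (xii) [high_risk :- isolate.]. ⇒ new: rash, order_xray, fever_present, high_risk.
[2] (x) [chest_pain :- fever_present.]. ⇒ new: chest_pain.
[3] (vi) [cough :- chest_pain.]. ⇒ new: cough.
[4] (ii) [exposure_confirmed :- cough, order_xray.]. ⇒ new: exposure_confirmed.
Closure: {chest_pain, cough, exposure_confirmed, fever_present, high_risk, hydration_advised, immunocompromised, isolate, notify_public_health, order_xray, rapid_test_pos, rash} — 12 facts.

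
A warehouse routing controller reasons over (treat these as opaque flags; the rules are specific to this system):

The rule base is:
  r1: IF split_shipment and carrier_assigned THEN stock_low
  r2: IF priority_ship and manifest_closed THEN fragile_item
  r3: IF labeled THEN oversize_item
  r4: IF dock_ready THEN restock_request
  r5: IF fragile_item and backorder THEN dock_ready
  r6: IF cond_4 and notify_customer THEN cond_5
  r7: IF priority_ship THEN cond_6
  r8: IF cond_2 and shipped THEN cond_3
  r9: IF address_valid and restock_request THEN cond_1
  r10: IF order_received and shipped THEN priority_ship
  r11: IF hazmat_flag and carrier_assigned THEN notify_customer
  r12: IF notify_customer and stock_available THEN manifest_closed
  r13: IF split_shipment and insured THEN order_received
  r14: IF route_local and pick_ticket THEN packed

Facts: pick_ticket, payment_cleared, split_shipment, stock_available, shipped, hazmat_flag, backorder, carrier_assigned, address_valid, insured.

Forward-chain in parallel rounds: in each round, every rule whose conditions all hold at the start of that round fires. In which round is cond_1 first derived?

Round 1: r1 [IF split_shipment and carrier_assigned THEN stock_low]; r11 [IF hazmat_flag and carrier_assigned THEN notify_customer]; r13 [IF split_shipment and insured THEN order_received]. New: stock_low, notify_customer, order_received.
Round 2: r10 [IF order_received and shipped THEN priority_ship]; r12 [IF notify_customer and stock_available THEN manifest_closed]. New: priority_ship, manifest_closed.
Round 3: r2 [IF priority_ship and manifest_closed THEN fragile_item]; r7 [IF priority_ship THEN cond_6]. New: fragile_item, cond_6.
Round 4: r5 [IF fragile_item and backorder THEN dock_ready]. New: dock_ready.
Round 5: r4 [IF dock_ready THEN restock_request]. New: restock_request.
Round 6: r9 [IF address_valid and restock_request THEN cond_1]. New: cond_1.
cond_1 first appears in round 6.

6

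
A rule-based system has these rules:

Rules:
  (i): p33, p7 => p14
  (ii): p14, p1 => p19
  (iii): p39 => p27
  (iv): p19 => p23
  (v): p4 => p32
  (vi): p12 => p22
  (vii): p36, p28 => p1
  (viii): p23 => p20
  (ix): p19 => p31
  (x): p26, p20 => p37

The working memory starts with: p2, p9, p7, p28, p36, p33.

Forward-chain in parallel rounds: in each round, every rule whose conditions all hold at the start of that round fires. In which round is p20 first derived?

Round 1 fires (i), (vii), giving p14, p1.
Round 2 fires (ii), giving p19.
Round 3 fires (iv), (ix), giving p23, p31.
Round 4 fires (viii), giving p20.
p20 first appears in round 4.

4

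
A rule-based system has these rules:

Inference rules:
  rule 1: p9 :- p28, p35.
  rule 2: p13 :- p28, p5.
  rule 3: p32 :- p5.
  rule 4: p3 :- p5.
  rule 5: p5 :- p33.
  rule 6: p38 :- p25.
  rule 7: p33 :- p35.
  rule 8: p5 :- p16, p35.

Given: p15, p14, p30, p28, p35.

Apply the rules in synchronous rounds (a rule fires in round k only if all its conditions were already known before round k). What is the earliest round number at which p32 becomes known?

3

[1] rule 1 [p9 :- p28, p35.]; rule 7 [p33 :- p35.]. ⇒ new: p9, p33.
[2] rule 5 [p5 :- p33.]. ⇒ new: p5.
[3] rule 2 [p13 :- p28, p5.]; rule 3 [p32 :- p5.]; rule 4 [p3 :- p5.]. ⇒ new: p13, p32, p3.
p32 first appears in round 3.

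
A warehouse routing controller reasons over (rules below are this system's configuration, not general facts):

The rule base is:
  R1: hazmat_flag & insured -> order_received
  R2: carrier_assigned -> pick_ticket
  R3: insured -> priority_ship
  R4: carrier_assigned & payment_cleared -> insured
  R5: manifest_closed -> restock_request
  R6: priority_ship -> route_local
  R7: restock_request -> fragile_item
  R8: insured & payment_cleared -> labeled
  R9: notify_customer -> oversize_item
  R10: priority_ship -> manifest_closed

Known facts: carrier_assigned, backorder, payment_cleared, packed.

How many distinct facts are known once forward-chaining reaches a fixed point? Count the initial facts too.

[1] R2 [carrier_assigned -> pick_ticket]; R4 [carrier_assigned & payment_cleared -> insured]. ⇒ new: pick_ticket, insured.
[2] R3 [insured -> priority_ship]; R8 [insured & payment_cleared -> labeled]. ⇒ new: priority_ship, labeled.
[3] R6 [priority_ship -> route_local]; R10 [priority_ship -> manifest_closed]. ⇒ new: route_local, manifest_closed.
[4] R5 [manifest_closed -> restock_request]. ⇒ new: restock_request.
[5] R7 [restock_request -> fragile_item]. ⇒ new: fragile_item.
Closure: {backorder, carrier_assigned, fragile_item, insured, labeled, manifest_closed, packed, payment_cleared, pick_ticket, priority_ship, restock_request, route_local} — 12 facts.

12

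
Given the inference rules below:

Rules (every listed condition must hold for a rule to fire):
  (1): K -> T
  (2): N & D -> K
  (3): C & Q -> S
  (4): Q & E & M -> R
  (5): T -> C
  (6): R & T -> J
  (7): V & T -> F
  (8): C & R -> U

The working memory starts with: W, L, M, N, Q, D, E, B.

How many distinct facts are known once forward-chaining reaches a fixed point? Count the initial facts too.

15

[1] (2) [N & D -> K]; (4) [Q & E & M -> R]. ⇒ new: K, R.
[2] (1) [K -> T]. ⇒ new: T.
[3] (5) [T -> C]; (6) [R & T -> J]. ⇒ new: C, J.
[4] (3) [C & Q -> S]; (8) [C & R -> U]. ⇒ new: S, U.
Closure: {B, C, D, E, J, K, L, M, N, Q, R, S, T, U, W} — 15 facts.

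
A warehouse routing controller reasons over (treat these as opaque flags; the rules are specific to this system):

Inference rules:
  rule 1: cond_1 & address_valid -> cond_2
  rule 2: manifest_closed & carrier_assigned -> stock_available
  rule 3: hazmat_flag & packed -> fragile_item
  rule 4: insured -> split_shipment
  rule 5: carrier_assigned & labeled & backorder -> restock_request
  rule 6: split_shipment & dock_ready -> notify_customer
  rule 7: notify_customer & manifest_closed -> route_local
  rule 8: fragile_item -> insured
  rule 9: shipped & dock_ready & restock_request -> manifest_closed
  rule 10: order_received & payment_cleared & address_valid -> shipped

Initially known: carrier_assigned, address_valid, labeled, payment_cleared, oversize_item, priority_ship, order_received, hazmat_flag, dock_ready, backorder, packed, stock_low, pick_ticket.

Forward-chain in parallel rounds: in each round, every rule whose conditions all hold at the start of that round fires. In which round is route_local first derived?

5

Round 1 fires rule 3, rule 5, rule 10, giving fragile_item, restock_request, shipped.
Round 2 fires rule 8, rule 9, giving insured, manifest_closed.
Round 3 fires rule 2, rule 4, giving stock_available, split_shipment.
Round 4 fires rule 6, giving notify_customer.
Round 5 fires rule 7, giving route_local.
route_local first appears in round 5.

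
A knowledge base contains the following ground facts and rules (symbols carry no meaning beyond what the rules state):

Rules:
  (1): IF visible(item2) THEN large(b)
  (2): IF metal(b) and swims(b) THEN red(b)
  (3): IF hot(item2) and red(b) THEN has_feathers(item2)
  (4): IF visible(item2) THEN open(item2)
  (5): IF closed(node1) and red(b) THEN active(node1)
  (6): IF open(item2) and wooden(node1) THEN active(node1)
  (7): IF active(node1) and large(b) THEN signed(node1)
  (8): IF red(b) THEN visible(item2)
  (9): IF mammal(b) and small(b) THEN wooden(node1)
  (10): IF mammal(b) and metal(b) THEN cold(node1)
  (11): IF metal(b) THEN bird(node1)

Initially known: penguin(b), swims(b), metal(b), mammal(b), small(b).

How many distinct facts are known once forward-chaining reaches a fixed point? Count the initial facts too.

[1] (2) [IF metal(b) and swims(b) THEN red(b)]; (9) [IF mammal(b) and small(b) THEN wooden(node1)]; (10) [IF mammal(b) and metal(b) THEN cold(node1)]; (11) [IF metal(b) THEN bird(node1)]. ⇒ new: red(b), wooden(node1), cold(node1), bird(node1).
[2] (8) [IF red(b) THEN visible(item2)]. ⇒ new: visible(item2).
[3] (1) [IF visible(item2) THEN large(b)]; (4) [IF visible(item2) THEN open(item2)]. ⇒ new: large(b), open(item2).
[4] (6) [IF open(item2) and wooden(node1) THEN active(node1)]. ⇒ new: active(node1).
[5] (7) [IF active(node1) and large(b) THEN signed(node1)]. ⇒ new: signed(node1).
Closure: {active(node1), bird(node1), cold(node1), large(b), mammal(b), metal(b), open(item2), penguin(b), red(b), signed(node1), small(b), swims(b), visible(item2), wooden(node1)} — 14 facts.

14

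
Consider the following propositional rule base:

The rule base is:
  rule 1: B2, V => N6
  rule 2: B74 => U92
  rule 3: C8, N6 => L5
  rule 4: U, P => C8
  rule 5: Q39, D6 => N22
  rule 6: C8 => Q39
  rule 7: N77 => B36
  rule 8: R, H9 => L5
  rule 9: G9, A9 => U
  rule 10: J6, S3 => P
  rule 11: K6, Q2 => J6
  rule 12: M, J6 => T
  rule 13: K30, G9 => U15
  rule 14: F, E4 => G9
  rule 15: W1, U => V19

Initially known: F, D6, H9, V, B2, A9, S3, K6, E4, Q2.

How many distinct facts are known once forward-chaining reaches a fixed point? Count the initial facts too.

[1] rule 1 [B2, V => N6]; rule 11 [K6, Q2 => J6]; rule 14 [F, E4 => G9]. ⇒ new: N6, J6, G9.
[2] rule 9 [G9, A9 => U]; rule 10 [J6, S3 => P]. ⇒ new: U, P.
[3] rule 4 [U, P => C8]. ⇒ new: C8.
[4] rule 3 [C8, N6 => L5]; rule 6 [C8 => Q39]. ⇒ new: L5, Q39.
[5] rule 5 [Q39, D6 => N22]. ⇒ new: N22.
Closure: {A9, B2, C8, D6, E4, F, G9, H9, J6, K6, L5, N22, N6, P, Q2, Q39, S3, U, V} — 19 facts.

19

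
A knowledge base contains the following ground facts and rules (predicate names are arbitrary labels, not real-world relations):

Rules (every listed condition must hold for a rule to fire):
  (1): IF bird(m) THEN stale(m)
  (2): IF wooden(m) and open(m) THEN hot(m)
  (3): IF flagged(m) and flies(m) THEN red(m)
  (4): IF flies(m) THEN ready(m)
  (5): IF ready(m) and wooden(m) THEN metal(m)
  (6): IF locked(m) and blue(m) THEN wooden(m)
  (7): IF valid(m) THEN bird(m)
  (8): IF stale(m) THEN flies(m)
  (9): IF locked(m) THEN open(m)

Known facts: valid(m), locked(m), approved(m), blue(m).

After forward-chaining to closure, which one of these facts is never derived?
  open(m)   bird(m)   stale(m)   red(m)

Round 1 fires (6), (7), (9), giving wooden(m), bird(m), open(m).
Round 2 fires (1), (2), giving stale(m), hot(m).
Round 3 fires (8), giving flies(m).
Round 4 fires (4), giving ready(m).
Round 5 fires (5), giving metal(m).
Derived: bird(m) (round 1), open(m) (round 1), stale(m) (round 2). red(m) never appears in any round.

red(m)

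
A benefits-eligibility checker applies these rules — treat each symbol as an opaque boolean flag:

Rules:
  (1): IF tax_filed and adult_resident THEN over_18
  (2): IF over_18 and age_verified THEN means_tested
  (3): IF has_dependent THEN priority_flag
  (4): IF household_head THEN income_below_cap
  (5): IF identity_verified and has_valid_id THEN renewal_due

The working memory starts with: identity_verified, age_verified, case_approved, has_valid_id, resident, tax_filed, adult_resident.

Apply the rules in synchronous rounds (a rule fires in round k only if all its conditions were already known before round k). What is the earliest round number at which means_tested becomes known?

Round 1 fires (1), (5), giving over_18, renewal_due.
Round 2 fires (2), giving means_tested.
means_tested first appears in round 2.

2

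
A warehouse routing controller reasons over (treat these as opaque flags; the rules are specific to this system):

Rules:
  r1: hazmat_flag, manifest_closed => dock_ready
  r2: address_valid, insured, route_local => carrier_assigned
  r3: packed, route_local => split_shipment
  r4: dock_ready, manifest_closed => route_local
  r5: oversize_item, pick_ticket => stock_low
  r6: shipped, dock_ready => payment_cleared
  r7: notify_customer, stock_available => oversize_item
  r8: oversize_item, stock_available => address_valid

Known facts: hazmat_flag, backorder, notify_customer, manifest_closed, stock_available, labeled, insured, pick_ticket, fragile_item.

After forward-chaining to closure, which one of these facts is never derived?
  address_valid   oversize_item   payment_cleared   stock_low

payment_cleared

Round 1 fires r1, r7, giving dock_ready, oversize_item.
Round 2 fires r4, r5, r8, giving route_local, stock_low, address_valid.
Round 3 fires r2, giving carrier_assigned.
Derived: oversize_item (round 1), address_valid (round 2), stock_low (round 2). payment_cleared never appears in any round.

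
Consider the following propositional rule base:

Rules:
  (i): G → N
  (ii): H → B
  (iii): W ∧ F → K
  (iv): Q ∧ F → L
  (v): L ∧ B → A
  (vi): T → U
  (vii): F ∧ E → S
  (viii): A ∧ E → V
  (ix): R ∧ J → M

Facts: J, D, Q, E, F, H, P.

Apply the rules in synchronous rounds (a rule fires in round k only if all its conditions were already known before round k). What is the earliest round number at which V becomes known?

3

Round 1: (ii) [H → B]; (iv) [Q ∧ F → L]; (vii) [F ∧ E → S]. Adds B, L, S.
Round 2: (v) [L ∧ B → A]. Adds A.
Round 3: (viii) [A ∧ E → V]. Adds V.
V first appears in round 3.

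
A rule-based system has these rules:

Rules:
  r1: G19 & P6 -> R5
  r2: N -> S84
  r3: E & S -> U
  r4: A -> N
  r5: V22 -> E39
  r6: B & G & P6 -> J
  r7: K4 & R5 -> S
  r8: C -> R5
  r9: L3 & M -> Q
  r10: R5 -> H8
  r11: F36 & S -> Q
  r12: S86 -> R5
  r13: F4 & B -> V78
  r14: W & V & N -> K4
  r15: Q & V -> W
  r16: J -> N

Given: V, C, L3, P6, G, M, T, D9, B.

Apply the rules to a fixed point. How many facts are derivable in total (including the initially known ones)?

18

Round 1: r6 [B & G & P6 -> J]; r8 [C -> R5]; r9 [L3 & M -> Q]. Adds J, R5, Q.
Round 2: r10 [R5 -> H8]; r15 [Q & V -> W]; r16 [J -> N]. Adds H8, W, N.
Round 3: r2 [N -> S84]; r14 [W & V & N -> K4]. Adds S84, K4.
Round 4: r7 [K4 & R5 -> S]. Adds S.
Closure: {B, C, D9, G, H8, J, K4, L3, M, N, P6, Q, R5, S, S84, T, V, W} — 18 facts.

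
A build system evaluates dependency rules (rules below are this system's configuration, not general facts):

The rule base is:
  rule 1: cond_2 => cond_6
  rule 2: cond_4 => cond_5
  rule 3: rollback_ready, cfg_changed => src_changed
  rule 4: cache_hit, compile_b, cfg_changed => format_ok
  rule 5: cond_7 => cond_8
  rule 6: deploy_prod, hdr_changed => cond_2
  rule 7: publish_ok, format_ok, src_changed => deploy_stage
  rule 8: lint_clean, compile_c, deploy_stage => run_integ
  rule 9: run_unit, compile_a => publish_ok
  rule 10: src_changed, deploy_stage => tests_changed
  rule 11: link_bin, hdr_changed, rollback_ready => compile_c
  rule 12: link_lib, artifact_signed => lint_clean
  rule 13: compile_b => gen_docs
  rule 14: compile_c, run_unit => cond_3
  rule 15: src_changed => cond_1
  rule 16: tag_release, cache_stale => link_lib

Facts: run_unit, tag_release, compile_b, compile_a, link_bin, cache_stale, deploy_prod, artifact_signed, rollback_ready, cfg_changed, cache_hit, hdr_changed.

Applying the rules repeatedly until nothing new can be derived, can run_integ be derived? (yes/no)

yes

[1] rule 3 [rollback_ready, cfg_changed => src_changed]; rule 4 [cache_hit, compile_b, cfg_changed => format_ok]; rule 6 [deploy_prod, hdr_changed => cond_2]; rule 9 [run_unit, compile_a => publish_ok]; rule 11 [link_bin, hdr_changed, rollback_ready => compile_c]; rule 13 [compile_b => gen_docs]; rule 16 [tag_release, cache_stale => link_lib]. ⇒ new: src_changed, format_ok, cond_2, publish_ok, compile_c, gen_docs, link_lib.
[2] rule 1 [cond_2 => cond_6]; rule 7 [publish_ok, format_ok, src_changed => deploy_stage]; rule 12 [link_lib, artifact_signed => lint_clean]; rule 14 [compile_c, run_unit => cond_3]; rule 15 [src_changed => cond_1]. ⇒ new: cond_6, deploy_stage, lint_clean, cond_3, cond_1.
[3] rule 8 [lint_clean, compile_c, deploy_stage => run_integ]; rule 10 [src_changed, deploy_stage => tests_changed]. ⇒ new: run_integ, tests_changed.
run_integ appears in round 3, so it is derivable.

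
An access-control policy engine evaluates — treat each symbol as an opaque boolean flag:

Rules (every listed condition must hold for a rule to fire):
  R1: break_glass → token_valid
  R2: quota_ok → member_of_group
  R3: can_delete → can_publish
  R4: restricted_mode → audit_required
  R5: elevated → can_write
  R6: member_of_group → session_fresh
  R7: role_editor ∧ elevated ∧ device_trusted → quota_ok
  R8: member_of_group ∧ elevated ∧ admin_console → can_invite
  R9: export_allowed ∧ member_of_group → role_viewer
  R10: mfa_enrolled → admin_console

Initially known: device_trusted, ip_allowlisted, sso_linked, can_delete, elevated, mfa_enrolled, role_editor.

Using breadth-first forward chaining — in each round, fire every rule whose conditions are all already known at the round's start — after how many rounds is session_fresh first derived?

Round 1: R3 [can_delete → can_publish]; R5 [elevated → can_write]; R7 [role_editor ∧ elevated ∧ device_trusted → quota_ok]; R10 [mfa_enrolled → admin_console]. New: can_publish, can_write, quota_ok, admin_console.
Round 2: R2 [quota_ok → member_of_group]. New: member_of_group.
Round 3: R6 [member_of_group → session_fresh]; R8 [member_of_group ∧ elevated ∧ admin_console → can_invite]. New: session_fresh, can_invite.
session_fresh first appears in round 3.

3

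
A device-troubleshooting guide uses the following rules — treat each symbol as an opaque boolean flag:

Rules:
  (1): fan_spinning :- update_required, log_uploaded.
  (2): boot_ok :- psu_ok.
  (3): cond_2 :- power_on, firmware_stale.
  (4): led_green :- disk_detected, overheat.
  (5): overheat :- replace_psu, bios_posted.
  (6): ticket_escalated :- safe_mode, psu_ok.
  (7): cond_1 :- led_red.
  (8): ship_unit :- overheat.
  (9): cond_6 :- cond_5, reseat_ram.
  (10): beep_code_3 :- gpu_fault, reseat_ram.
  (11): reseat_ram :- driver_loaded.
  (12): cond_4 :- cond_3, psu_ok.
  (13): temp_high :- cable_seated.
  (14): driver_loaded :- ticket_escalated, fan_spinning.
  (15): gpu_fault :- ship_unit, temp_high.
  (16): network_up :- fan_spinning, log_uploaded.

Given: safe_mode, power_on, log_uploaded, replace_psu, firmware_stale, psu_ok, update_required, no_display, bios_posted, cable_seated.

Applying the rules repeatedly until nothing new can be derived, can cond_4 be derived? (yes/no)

no

Round 1 fires (1), (2), (3), (5), (6), (13), giving fan_spinning, boot_ok, cond_2, overheat, ticket_escalated, temp_high.
Round 2 fires (8), (14), (16), giving ship_unit, driver_loaded, network_up.
Round 3 fires (11), (15), giving reseat_ram, gpu_fault.
Round 4 fires (10), giving beep_code_3.
Fixed point reached. cond_4 is concluded only by (12); (12) needs cond_3 (never derived).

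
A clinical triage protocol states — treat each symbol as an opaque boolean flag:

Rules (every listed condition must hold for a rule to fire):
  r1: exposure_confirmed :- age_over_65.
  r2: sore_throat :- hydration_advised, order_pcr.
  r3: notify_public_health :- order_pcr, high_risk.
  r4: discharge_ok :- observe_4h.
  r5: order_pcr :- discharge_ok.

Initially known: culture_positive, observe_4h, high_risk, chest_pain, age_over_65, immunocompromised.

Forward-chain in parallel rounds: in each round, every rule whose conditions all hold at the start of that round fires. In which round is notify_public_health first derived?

3

[1] r1 [exposure_confirmed :- age_over_65.]; r4 [discharge_ok :- observe_4h.]. ⇒ new: exposure_confirmed, discharge_ok.
[2] r5 [order_pcr :- discharge_ok.]. ⇒ new: order_pcr.
[3] r3 [notify_public_health :- order_pcr, high_risk.]. ⇒ new: notify_public_health.
notify_public_health first appears in round 3.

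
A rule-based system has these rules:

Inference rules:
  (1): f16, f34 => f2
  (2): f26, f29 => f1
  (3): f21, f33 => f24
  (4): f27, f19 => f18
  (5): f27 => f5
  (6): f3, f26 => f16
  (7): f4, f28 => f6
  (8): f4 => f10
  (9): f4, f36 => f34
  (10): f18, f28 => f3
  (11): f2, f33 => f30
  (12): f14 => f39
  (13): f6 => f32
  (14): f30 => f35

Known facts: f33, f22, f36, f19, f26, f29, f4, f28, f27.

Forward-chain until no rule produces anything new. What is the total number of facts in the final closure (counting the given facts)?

Round 1 — (2), (4), (5), (7), (8), (9), derive f1, f18, f5, f6, f10, f34.
Round 2 — (10), (13), derive f3, f32.
Round 3 — (6), derive f16.
Round 4 — (1), derive f2.
Round 5 — (11), derive f30.
Round 6 — (14), derive f35.
Closure: {f1, f10, f16, f18, f19, f2, f22, f26, f27, f28, f29, f3, f30, f32, f33, f34, f35, f36, f4, f5, f6} — 21 facts.

21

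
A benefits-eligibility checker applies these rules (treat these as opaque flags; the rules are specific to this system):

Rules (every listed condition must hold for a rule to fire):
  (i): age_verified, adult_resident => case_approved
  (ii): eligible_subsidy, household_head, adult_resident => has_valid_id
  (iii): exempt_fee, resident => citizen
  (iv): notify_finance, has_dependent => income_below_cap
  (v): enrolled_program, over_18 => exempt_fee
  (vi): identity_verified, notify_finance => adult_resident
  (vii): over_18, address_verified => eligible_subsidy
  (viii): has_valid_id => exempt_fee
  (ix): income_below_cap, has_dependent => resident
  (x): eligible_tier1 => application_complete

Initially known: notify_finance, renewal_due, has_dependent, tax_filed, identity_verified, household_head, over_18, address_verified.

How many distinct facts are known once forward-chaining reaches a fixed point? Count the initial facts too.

Round 1: (iv) [notify_finance, has_dependent => income_below_cap]; (vi) [identity_verified, notify_finance => adult_resident]; (vii) [over_18, address_verified => eligible_subsidy]. Adds income_below_cap, adult_resident, eligible_subsidy.
Round 2: (ii) [eligible_subsidy, household_head, adult_resident => has_valid_id]; (ix) [income_below_cap, has_dependent => resident]. Adds has_valid_id, resident.
Round 3: (viii) [has_valid_id => exempt_fee]. Adds exempt_fee.
Round 4: (iii) [exempt_fee, resident => citizen]. Adds citizen.
Closure: {address_verified, adult_resident, citizen, eligible_subsidy, exempt_fee, has_dependent, has_valid_id, household_head, identity_verified, income_below_cap, notify_finance, over_18, renewal_due, resident, tax_filed} — 15 facts.

15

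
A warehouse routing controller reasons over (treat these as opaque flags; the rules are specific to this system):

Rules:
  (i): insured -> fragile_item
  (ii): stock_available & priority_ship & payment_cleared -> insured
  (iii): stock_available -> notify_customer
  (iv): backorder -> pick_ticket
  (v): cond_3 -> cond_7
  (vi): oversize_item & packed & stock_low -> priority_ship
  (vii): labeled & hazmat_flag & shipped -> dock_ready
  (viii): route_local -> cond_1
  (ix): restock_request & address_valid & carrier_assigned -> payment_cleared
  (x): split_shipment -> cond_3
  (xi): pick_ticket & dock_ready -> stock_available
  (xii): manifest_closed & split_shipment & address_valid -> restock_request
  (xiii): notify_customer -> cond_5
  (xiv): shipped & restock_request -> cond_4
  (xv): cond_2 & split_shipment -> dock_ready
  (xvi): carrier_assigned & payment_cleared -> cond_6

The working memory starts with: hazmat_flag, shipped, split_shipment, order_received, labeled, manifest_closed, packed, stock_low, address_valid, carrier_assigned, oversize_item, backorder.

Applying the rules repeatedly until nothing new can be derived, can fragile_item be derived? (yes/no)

yes

Round 1 — (iv), (vi), (vii), (x), (xii), derive pick_ticket, priority_ship, dock_ready, cond_3, restock_request.
Round 2 — (v), (ix), (xi), (xiv), derive cond_7, payment_cleared, stock_available, cond_4.
Round 3 — (ii), (iii), (xvi), derive insured, notify_customer, cond_6.
Round 4 — (i), (xiii), derive fragile_item, cond_5.
fragile_item appears in round 4, so it is derivable.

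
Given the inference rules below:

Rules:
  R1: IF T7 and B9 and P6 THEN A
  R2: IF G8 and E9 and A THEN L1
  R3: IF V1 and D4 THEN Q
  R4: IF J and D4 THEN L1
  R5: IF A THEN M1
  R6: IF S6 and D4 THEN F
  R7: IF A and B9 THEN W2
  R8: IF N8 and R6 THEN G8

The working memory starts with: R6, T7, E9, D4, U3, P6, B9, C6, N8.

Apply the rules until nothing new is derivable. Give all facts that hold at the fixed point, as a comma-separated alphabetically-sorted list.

[1] R1 [IF T7 and B9 and P6 THEN A]; R8 [IF N8 and R6 THEN G8]. ⇒ new: A, G8.
[2] R2 [IF G8 and E9 and A THEN L1]; R5 [IF A THEN M1]; R7 [IF A and B9 THEN W2]. ⇒ new: L1, M1, W2.

A, B9, C6, D4, E9, G8, L1, M1, N8, P6, R6, T7, U3, W2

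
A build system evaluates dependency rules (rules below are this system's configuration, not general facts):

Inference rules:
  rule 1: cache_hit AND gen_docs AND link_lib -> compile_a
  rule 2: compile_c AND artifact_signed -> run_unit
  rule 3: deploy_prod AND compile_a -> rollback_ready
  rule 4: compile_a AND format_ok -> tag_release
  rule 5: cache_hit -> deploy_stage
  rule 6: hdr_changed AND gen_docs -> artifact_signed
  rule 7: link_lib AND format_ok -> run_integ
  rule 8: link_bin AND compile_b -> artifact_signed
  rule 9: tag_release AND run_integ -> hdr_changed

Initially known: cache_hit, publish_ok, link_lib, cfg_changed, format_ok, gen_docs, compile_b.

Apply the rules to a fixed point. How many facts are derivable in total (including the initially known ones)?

13

[1] rule 1 [cache_hit AND gen_docs AND link_lib -> compile_a]; rule 5 [cache_hit -> deploy_stage]; rule 7 [link_lib AND format_ok -> run_integ]. ⇒ new: compile_a, deploy_stage, run_integ.
[2] rule 4 [compile_a AND format_ok -> tag_release]. ⇒ new: tag_release.
[3] rule 9 [tag_release AND run_integ -> hdr_changed]. ⇒ new: hdr_changed.
[4] rule 6 [hdr_changed AND gen_docs -> artifact_signed]. ⇒ new: artifact_signed.
Closure: {artifact_signed, cache_hit, cfg_changed, compile_a, compile_b, deploy_stage, format_ok, gen_docs, hdr_changed, link_lib, publish_ok, run_integ, tag_release} — 13 facts.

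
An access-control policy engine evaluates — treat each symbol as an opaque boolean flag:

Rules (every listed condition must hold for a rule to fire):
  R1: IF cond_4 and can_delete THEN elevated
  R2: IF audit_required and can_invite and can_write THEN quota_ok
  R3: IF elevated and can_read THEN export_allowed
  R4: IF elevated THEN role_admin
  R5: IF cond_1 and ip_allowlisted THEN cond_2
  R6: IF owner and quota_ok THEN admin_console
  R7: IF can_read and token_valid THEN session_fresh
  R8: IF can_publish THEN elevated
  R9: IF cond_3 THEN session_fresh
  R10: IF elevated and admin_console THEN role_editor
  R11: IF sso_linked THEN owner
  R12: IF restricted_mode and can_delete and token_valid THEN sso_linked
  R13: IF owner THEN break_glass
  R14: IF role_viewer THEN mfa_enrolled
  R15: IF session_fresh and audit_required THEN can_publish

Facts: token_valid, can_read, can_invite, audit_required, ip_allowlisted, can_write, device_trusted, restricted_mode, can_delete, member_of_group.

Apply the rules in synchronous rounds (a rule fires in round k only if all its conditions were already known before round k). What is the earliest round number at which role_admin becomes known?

Round 1: R2 [IF audit_required and can_invite and can_write THEN quota_ok]; R7 [IF can_read and token_valid THEN session_fresh]; R12 [IF restricted_mode and can_delete and token_valid THEN sso_linked]. Adds quota_ok, session_fresh, sso_linked.
Round 2: R11 [IF sso_linked THEN owner]; R15 [IF session_fresh and audit_required THEN can_publish]. Adds owner, can_publish.
Round 3: R6 [IF owner and quota_ok THEN admin_console]; R8 [IF can_publish THEN elevated]; R13 [IF owner THEN break_glass]. Adds admin_console, elevated, break_glass.
Round 4: R3 [IF elevated and can_read THEN export_allowed]; R4 [IF elevated THEN role_admin]; R10 [IF elevated and admin_console THEN role_editor]. Adds export_allowed, role_admin, role_editor.
role_admin first appears in round 4.

4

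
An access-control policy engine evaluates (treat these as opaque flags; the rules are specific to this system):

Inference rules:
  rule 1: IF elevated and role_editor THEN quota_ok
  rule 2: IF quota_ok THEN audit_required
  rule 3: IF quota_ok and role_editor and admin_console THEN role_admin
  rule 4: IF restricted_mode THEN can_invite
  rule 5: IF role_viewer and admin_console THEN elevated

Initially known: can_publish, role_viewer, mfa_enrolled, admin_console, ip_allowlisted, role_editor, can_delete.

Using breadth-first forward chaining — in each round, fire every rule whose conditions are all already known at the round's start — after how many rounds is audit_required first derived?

3

Round 1: rule 5 [IF role_viewer and admin_console THEN elevated]. New: elevated.
Round 2: rule 1 [IF elevated and role_editor THEN quota_ok]. New: quota_ok.
Round 3: rule 2 [IF quota_ok THEN audit_required]; rule 3 [IF quota_ok and role_editor and admin_console THEN role_admin]. New: audit_required, role_admin.
audit_required first appears in round 3.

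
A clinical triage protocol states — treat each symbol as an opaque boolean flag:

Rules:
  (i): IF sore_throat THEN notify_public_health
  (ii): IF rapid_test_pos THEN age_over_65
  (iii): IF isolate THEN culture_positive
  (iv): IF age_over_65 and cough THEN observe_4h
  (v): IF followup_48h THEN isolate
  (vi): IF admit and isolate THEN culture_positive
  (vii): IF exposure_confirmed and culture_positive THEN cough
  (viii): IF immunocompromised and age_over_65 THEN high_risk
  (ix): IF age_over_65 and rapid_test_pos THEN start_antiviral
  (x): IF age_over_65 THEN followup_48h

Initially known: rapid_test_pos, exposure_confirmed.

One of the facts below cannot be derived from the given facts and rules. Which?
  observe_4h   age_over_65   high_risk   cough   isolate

high_risk

[1] (ii) [IF rapid_test_pos THEN age_over_65]. ⇒ new: age_over_65.
[2] (ix) [IF age_over_65 and rapid_test_pos THEN start_antiviral]; (x) [IF age_over_65 THEN followup_48h]. ⇒ new: start_antiviral, followup_48h.
[3] (v) [IF followup_48h THEN isolate]. ⇒ new: isolate.
[4] (iii) [IF isolate THEN culture_positive]. ⇒ new: culture_positive.
[5] (vii) [IF exposure_confirmed and culture_positive THEN cough]. ⇒ new: cough.
[6] (iv) [IF age_over_65 and cough THEN observe_4h]. ⇒ new: observe_4h.
Derived: isolate (round 3), age_over_65 (round 1), observe_4h (round 6), cough (round 5). high_risk never appears in any round.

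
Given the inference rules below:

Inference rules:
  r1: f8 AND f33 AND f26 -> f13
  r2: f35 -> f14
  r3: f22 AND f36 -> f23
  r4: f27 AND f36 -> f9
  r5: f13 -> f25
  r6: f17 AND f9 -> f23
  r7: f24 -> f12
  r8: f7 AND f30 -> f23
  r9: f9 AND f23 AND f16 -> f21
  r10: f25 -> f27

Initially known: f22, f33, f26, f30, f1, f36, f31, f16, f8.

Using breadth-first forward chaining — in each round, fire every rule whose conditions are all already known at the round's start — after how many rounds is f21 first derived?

5

Round 1 fires r1, r3, giving f13, f23.
Round 2 fires r5, giving f25.
Round 3 fires r10, giving f27.
Round 4 fires r4, giving f9.
Round 5 fires r9, giving f21.
f21 first appears in round 5.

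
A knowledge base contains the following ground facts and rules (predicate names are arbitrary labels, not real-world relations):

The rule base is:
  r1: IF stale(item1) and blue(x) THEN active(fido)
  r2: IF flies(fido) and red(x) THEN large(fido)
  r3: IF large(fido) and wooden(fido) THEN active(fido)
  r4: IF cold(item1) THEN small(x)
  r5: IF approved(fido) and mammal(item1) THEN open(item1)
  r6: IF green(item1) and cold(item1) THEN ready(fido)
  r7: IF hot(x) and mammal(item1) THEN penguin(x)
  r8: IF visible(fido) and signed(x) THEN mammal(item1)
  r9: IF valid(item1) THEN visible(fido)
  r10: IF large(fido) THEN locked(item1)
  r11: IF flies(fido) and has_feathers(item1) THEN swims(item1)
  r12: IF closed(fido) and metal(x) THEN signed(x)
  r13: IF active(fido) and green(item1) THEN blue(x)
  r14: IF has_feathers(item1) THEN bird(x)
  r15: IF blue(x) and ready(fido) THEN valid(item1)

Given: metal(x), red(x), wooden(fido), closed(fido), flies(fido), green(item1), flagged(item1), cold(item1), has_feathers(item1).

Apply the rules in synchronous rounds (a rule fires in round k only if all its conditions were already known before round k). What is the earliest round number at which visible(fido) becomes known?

5

Round 1 fires r2, r4, r6, r11, r12, r14, giving large(fido), small(x), ready(fido), swims(item1), signed(x), bird(x).
Round 2 fires r3, r10, giving active(fido), locked(item1).
Round 3 fires r13, giving blue(x).
Round 4 fires r15, giving valid(item1).
Round 5 fires r9, giving visible(fido).
visible(fido) first appears in round 5.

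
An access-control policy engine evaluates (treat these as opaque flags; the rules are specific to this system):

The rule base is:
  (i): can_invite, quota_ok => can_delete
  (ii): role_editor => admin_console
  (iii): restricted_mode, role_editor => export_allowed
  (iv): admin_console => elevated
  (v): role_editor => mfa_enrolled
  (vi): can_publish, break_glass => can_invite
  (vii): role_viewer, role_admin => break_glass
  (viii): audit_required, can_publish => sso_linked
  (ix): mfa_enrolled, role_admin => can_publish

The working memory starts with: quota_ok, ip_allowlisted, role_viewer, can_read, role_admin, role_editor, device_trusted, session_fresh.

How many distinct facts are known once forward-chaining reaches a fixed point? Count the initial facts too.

[1] (ii) [role_editor => admin_console]; (v) [role_editor => mfa_enrolled]; (vii) [role_viewer, role_admin => break_glass]. ⇒ new: admin_console, mfa_enrolled, break_glass.
[2] (iv) [admin_console => elevated]; (ix) [mfa_enrolled, role_admin => can_publish]. ⇒ new: elevated, can_publish.
[3] (vi) [can_publish, break_glass => can_invite]. ⇒ new: can_invite.
[4] (i) [can_invite, quota_ok => can_delete]. ⇒ new: can_delete.
Closure: {admin_console, break_glass, can_delete, can_invite, can_publish, can_read, device_trusted, elevated, ip_allowlisted, mfa_enrolled, quota_ok, role_admin, role_editor, role_viewer, session_fresh} — 15 facts.

15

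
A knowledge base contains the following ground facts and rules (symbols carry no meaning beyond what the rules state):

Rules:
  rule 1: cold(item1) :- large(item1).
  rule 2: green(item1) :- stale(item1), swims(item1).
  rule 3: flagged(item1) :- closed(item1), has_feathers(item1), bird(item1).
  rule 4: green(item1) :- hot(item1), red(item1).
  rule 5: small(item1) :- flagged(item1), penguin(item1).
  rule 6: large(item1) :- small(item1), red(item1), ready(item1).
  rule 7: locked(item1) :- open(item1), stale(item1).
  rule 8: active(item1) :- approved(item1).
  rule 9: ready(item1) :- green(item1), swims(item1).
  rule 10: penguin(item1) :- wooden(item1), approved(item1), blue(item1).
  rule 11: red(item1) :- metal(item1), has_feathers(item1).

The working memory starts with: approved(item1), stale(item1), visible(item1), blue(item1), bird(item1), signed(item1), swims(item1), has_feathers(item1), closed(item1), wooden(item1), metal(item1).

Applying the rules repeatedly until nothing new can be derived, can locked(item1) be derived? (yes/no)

no

Round 1: rule 2 [green(item1) :- stale(item1), swims(item1).]; rule 3 [flagged(item1) :- closed(item1), has_feathers(item1), bird(item1).]; rule 8 [active(item1) :- approved(item1).]; rule 10 [penguin(item1) :- wooden(item1), approved(item1), blue(item1).]; rule 11 [red(item1) :- metal(item1), has_feathers(item1).]. New: green(item1), flagged(item1), active(item1), penguin(item1), red(item1).
Round 2: rule 5 [small(item1) :- flagged(item1), penguin(item1).]; rule 9 [ready(item1) :- green(item1), swims(item1).]. New: small(item1), ready(item1).
Round 3: rule 6 [large(item1) :- small(item1), red(item1), ready(item1).]. New: large(item1).
Round 4: rule 1 [cold(item1) :- large(item1).]. New: cold(item1).
Fixed point reached. locked(item1) is concluded only by rule 7; rule 7 needs open(item1) (never derived).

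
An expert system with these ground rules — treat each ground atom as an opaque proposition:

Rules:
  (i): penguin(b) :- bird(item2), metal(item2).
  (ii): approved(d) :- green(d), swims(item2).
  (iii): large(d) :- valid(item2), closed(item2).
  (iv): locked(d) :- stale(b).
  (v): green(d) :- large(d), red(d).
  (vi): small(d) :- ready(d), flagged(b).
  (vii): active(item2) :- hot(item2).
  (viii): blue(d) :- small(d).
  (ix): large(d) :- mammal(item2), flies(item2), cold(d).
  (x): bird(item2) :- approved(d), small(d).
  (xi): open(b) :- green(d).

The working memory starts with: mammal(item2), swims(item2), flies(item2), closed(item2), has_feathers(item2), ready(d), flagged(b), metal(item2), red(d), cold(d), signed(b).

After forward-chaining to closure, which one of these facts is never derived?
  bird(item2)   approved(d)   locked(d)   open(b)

locked(d)

Round 1: (vi) [small(d) :- ready(d), flagged(b).]; (ix) [large(d) :- mammal(item2), flies(item2), cold(d).]. New: small(d), large(d).
Round 2: (v) [green(d) :- large(d), red(d).]; (viii) [blue(d) :- small(d).]. New: green(d), blue(d).
Round 3: (ii) [approved(d) :- green(d), swims(item2).]; (xi) [open(b) :- green(d).]. New: approved(d), open(b).
Round 4: (x) [bird(item2) :- approved(d), small(d).]. New: bird(item2).
Round 5: (i) [penguin(b) :- bird(item2), metal(item2).]. New: penguin(b).
Derived: approved(d) (round 3), bird(item2) (round 4), open(b) (round 3). locked(d) never appears in any round.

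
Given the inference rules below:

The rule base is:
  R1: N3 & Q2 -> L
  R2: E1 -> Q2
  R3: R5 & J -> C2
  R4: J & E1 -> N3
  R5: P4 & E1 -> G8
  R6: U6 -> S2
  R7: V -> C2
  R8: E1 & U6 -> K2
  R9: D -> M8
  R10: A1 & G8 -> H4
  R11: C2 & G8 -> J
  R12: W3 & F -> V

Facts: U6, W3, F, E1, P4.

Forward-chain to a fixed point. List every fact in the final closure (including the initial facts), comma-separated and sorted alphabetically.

Round 1 fires R2, R5, R6, R8, R12, giving Q2, G8, S2, K2, V.
Round 2 fires R7, giving C2.
Round 3 fires R11, giving J.
Round 4 fires R4, giving N3.
Round 5 fires R1, giving L.

C2, E1, F, G8, J, K2, L, N3, P4, Q2, S2, U6, V, W3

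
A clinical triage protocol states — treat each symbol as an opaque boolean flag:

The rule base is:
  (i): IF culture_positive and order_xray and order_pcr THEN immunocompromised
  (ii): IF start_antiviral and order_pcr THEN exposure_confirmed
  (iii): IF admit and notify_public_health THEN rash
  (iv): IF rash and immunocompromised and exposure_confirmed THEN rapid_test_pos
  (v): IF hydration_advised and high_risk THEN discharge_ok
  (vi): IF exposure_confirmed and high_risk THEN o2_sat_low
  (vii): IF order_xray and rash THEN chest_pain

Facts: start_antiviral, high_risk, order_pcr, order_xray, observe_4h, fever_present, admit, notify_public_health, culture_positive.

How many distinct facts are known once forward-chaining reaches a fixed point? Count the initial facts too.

Round 1 — (i), (ii), (iii), derive immunocompromised, exposure_confirmed, rash.
Round 2 — (iv), (vi), (vii), derive rapid_test_pos, o2_sat_low, chest_pain.
Closure: {admit, chest_pain, culture_positive, exposure_confirmed, fever_present, high_risk, immunocompromised, notify_public_health, o2_sat_low, observe_4h, order_pcr, order_xray, rapid_test_pos, rash, start_antiviral} — 15 facts.

15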